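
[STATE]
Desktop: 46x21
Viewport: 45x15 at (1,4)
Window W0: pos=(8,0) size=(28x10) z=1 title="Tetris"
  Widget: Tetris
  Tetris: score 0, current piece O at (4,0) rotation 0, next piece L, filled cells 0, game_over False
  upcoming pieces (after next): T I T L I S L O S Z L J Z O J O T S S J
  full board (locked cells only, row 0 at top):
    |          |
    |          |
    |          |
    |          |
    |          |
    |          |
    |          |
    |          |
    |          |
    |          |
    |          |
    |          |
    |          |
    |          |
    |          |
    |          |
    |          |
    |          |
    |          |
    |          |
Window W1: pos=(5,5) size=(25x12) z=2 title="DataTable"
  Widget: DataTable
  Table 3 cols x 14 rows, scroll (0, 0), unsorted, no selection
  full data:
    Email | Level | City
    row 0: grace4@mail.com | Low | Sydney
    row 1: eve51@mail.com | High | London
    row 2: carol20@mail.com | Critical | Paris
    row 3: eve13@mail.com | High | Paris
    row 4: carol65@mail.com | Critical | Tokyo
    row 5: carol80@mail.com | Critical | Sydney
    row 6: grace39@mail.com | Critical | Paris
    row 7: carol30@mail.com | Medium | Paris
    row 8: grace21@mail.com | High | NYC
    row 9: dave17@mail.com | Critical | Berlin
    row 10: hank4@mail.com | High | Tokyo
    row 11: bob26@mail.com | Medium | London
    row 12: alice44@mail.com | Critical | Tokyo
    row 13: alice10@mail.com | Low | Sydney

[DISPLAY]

       ┃          │  ▒            ┃          
    ┏━━━━━━━━━━━━━━━━━━━━━━━┓     ┃          
    ┃ DataTable             ┃     ┃          
    ┠───────────────────────┨     ┃          
    ┃Email           │Level ┃     ┃          
    ┃────────────────┼──────┃━━━━━┛          
    ┃grace4@mail.com │Low   ┃                
    ┃eve51@mail.com  │High  ┃                
    ┃carol20@mail.com│Critic┃                
    ┃eve13@mail.com  │High  ┃                
    ┃carol65@mail.com│Critic┃                
    ┃carol80@mail.com│Critic┃                
    ┗━━━━━━━━━━━━━━━━━━━━━━━┛                
                                             
                                             


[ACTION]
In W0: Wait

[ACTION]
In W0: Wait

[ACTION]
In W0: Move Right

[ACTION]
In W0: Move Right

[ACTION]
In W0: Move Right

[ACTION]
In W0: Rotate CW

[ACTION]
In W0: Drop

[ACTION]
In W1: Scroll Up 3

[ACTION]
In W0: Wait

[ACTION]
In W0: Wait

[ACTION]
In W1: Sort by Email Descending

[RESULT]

       ┃          │  ▒            ┃          
    ┏━━━━━━━━━━━━━━━━━━━━━━━┓     ┃          
    ┃ DataTable             ┃     ┃          
    ┠───────────────────────┨     ┃          
    ┃Email          ▼│Level ┃     ┃          
    ┃────────────────┼──────┃━━━━━┛          
    ┃hank4@mail.com  │High  ┃                
    ┃grace4@mail.com │Low   ┃                
    ┃grace39@mail.com│Critic┃                
    ┃grace21@mail.com│High  ┃                
    ┃eve51@mail.com  │High  ┃                
    ┃eve13@mail.com  │High  ┃                
    ┗━━━━━━━━━━━━━━━━━━━━━━━┛                
                                             
                                             


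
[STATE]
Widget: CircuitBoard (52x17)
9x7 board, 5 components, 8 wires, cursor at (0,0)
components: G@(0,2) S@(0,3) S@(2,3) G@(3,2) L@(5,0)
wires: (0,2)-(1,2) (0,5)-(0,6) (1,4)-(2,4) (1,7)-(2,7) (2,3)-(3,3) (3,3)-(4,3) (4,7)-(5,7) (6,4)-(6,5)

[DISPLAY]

   0 1 2 3 4 5 6 7 8                                
0  [.]      G   S       · ─ ·                       
            │                                       
1           ·       ·           ·                   
                    │           │                   
2               S   ·           ·                   
                │                                   
3           G   ·                                   
                │                                   
4               ·               ·                   
                                │                   
5   L                           ·                   
                                                    
6                   · ─ ·                           
Cursor: (0,0)                                       
                                                    
                                                    


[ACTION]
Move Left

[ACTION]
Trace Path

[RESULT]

   0 1 2 3 4 5 6 7 8                                
0  [.]      G   S       · ─ ·                       
            │                                       
1           ·       ·           ·                   
                    │           │                   
2               S   ·           ·                   
                │                                   
3           G   ·                                   
                │                                   
4               ·               ·                   
                                │                   
5   L                           ·                   
                                                    
6                   · ─ ·                           
Cursor: (0,0)  Trace: No connections                
                                                    
                                                    


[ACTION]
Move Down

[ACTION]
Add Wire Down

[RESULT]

   0 1 2 3 4 5 6 7 8                                
0           G   S       · ─ ·                       
            │                                       
1  [.]      ·       ·           ·                   
    │               │           │                   
2   ·           S   ·           ·                   
                │                                   
3           G   ·                                   
                │                                   
4               ·               ·                   
                                │                   
5   L                           ·                   
                                                    
6                   · ─ ·                           
Cursor: (1,0)  Trace: No connections                
                                                    
                                                    


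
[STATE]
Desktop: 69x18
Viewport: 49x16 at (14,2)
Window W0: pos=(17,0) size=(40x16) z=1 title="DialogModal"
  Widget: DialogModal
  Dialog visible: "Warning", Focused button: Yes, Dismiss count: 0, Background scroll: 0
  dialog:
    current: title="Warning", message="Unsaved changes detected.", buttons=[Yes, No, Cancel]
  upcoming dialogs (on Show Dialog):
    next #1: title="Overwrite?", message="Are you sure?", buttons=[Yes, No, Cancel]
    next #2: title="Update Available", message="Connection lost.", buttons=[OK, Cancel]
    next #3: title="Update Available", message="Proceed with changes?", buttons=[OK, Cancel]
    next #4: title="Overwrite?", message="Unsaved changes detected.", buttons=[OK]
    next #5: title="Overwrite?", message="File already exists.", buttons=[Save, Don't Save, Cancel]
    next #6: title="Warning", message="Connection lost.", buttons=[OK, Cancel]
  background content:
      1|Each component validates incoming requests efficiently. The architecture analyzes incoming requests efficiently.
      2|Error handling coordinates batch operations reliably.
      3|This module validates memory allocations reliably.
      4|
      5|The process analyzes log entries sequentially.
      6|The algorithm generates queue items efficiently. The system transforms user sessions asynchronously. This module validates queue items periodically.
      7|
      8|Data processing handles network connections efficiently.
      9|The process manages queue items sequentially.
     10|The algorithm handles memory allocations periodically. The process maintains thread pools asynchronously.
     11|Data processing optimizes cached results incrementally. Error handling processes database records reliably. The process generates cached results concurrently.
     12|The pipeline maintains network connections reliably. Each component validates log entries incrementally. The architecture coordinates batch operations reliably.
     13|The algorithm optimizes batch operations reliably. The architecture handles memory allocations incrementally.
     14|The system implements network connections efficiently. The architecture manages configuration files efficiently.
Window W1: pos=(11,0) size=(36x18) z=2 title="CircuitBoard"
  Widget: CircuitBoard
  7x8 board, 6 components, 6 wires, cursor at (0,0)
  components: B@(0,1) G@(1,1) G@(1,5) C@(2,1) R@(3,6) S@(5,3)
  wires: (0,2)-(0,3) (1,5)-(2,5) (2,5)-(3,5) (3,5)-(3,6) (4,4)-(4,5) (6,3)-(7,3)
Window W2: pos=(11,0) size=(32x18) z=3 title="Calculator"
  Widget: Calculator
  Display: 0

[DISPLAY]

────────────────────────────┨───┨─────────┨      
                           0┃   ┃ming requ┃      
──┬───┬───┬───┐             ┃   ┃tch opera┃      
7 │ 8 │ 9 │ ÷ │             ┃   ┃allocatio┃      
──┼───┼───┼───┤             ┃   ┃───┐     ┃      
4 │ 5 │ 6 │ × │             ┃   ┃   │seque┃      
──┼───┼───┼───┤             ┃   ┃d. │ms ef┃      
1 │ 2 │ 3 │ - │             ┃   ┃   │     ┃      
──┼───┼───┼───┤             ┃   ┃───┘onnec┃      
0 │ . │ = │ + │             ┃   ┃ms sequen┃      
──┼───┼───┼───┤             ┃   ┃allocatio┃      
C │ MC│ MR│ M+│             ┃   ┃hed resul┃      
──┴───┴───┴───┘             ┃   ┃k connect┃      
                            ┃   ┃━━━━━━━━━┛      
                            ┃   ┃                
━━━━━━━━━━━━━━━━━━━━━━━━━━━━┛━━━┛                


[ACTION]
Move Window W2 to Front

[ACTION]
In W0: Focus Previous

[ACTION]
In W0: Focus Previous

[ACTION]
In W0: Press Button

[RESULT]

────────────────────────────┨───┨─────────┨      
                           0┃   ┃ming requ┃      
──┬───┬───┬───┐             ┃   ┃tch opera┃      
7 │ 8 │ 9 │ ÷ │             ┃   ┃allocatio┃      
──┼───┼───┼───┤             ┃   ┃         ┃      
4 │ 5 │ 6 │ × │             ┃   ┃ies seque┃      
──┼───┼───┼───┤             ┃   ┃ items ef┃      
1 │ 2 │ 3 │ - │             ┃   ┃         ┃      
──┼───┼───┼───┤             ┃   ┃rk connec┃      
0 │ . │ = │ + │             ┃   ┃ms sequen┃      
──┼───┼───┼───┤             ┃   ┃allocatio┃      
C │ MC│ MR│ M+│             ┃   ┃hed resul┃      
──┴───┴───┴───┘             ┃   ┃k connect┃      
                            ┃   ┃━━━━━━━━━┛      
                            ┃   ┃                
━━━━━━━━━━━━━━━━━━━━━━━━━━━━┛━━━┛                


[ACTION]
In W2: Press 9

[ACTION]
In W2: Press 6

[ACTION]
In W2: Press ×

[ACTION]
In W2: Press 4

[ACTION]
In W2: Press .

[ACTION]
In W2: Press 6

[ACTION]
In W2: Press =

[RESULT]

────────────────────────────┨───┨─────────┨      
                       441.6┃   ┃ming requ┃      
──┬───┬───┬───┐             ┃   ┃tch opera┃      
7 │ 8 │ 9 │ ÷ │             ┃   ┃allocatio┃      
──┼───┼───┼───┤             ┃   ┃         ┃      
4 │ 5 │ 6 │ × │             ┃   ┃ies seque┃      
──┼───┼───┼───┤             ┃   ┃ items ef┃      
1 │ 2 │ 3 │ - │             ┃   ┃         ┃      
──┼───┼───┼───┤             ┃   ┃rk connec┃      
0 │ . │ = │ + │             ┃   ┃ms sequen┃      
──┼───┼───┼───┤             ┃   ┃allocatio┃      
C │ MC│ MR│ M+│             ┃   ┃hed resul┃      
──┴───┴───┴───┘             ┃   ┃k connect┃      
                            ┃   ┃━━━━━━━━━┛      
                            ┃   ┃                
━━━━━━━━━━━━━━━━━━━━━━━━━━━━┛━━━┛                


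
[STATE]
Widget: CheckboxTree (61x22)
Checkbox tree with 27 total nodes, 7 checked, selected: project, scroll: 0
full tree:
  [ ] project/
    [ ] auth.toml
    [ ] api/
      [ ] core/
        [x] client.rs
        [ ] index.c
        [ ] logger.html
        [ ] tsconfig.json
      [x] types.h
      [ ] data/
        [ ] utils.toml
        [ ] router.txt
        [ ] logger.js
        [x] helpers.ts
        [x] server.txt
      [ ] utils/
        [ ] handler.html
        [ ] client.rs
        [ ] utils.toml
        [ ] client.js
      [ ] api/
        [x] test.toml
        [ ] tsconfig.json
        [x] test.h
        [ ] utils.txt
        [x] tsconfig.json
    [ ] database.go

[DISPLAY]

>[-] project/                                                
   [ ] auth.toml                                             
   [-] api/                                                  
     [-] core/                                               
       [x] client.rs                                         
       [ ] index.c                                           
       [ ] logger.html                                       
       [ ] tsconfig.json                                     
     [x] types.h                                             
     [-] data/                                               
       [ ] utils.toml                                        
       [ ] router.txt                                        
       [ ] logger.js                                         
       [x] helpers.ts                                        
       [x] server.txt                                        
     [ ] utils/                                              
       [ ] handler.html                                      
       [ ] client.rs                                         
       [ ] utils.toml                                        
       [ ] client.js                                         
     [-] api/                                                
       [x] test.toml                                         


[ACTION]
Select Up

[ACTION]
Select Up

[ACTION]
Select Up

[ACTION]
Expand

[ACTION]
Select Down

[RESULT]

 [-] project/                                                
>  [ ] auth.toml                                             
   [-] api/                                                  
     [-] core/                                               
       [x] client.rs                                         
       [ ] index.c                                           
       [ ] logger.html                                       
       [ ] tsconfig.json                                     
     [x] types.h                                             
     [-] data/                                               
       [ ] utils.toml                                        
       [ ] router.txt                                        
       [ ] logger.js                                         
       [x] helpers.ts                                        
       [x] server.txt                                        
     [ ] utils/                                              
       [ ] handler.html                                      
       [ ] client.rs                                         
       [ ] utils.toml                                        
       [ ] client.js                                         
     [-] api/                                                
       [x] test.toml                                         


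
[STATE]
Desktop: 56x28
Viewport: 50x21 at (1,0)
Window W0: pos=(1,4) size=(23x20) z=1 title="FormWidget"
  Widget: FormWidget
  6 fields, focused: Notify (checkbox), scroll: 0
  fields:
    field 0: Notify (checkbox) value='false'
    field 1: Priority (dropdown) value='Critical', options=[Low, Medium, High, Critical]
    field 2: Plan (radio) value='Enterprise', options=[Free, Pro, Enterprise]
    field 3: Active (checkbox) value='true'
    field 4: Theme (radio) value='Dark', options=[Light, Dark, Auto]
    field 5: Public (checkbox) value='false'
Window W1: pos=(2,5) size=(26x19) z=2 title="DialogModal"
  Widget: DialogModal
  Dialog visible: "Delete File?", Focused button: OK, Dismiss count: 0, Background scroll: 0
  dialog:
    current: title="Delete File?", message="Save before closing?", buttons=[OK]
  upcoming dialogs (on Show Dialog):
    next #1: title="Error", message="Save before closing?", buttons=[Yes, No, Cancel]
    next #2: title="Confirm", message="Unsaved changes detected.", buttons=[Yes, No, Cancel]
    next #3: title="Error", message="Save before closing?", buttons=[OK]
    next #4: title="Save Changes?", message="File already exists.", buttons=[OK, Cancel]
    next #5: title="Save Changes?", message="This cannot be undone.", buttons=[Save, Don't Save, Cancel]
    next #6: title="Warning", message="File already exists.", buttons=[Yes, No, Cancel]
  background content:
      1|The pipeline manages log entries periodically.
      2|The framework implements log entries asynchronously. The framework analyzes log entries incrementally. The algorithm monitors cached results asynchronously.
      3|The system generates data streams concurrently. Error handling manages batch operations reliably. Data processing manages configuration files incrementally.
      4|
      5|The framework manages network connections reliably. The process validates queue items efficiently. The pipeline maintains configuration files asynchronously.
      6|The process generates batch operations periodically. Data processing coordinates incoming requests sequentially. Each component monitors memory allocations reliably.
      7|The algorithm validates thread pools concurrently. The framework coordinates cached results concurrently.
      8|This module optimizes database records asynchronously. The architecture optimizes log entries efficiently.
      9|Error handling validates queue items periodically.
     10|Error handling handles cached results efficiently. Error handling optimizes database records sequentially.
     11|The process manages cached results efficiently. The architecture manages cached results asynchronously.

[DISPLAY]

                                                  
                                                  
                                                  
                                                  
┏━━━━━━━━━━━━━━━━━━━━━┓                           
┃┏━━━━━━━━━━━━━━━━━━━━━━━━┓                       
┠┃ DialogModal            ┃                       
┃┠────────────────────────┨                       
┃┃The pipeline manages log┃                       
┃┃The framework implements┃                       
┃┃The system generates dat┃                       
┃┃                        ┃                       
┃┃The framework manages ne┃                       
┃┃Th┌──────────────────┐ba┃                       
┃┃Th│   Delete File?   │s ┃                       
┃┃Th│Save before closin│da┃                       
┃┃Er│       [OK]       │es┃                       
┃┃Er└──────────────────┘ c┃                       
┃┃The process manages cach┃                       
┃┃                        ┃                       
┃┃                        ┃                       


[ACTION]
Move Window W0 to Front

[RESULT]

                                                  
                                                  
                                                  
                                                  
┏━━━━━━━━━━━━━━━━━━━━━┓                           
┃ FormWidget          ┃━━━┓                       
┠─────────────────────┨   ┃                       
┃> Notify:     [ ]    ┃───┨                       
┃  Priority:   [Crit▼]┃log┃                       
┃  Plan:       ( ) Fre┃nts┃                       
┃  Active:     [x]    ┃dat┃                       
┃  Theme:      ( ) Lig┃   ┃                       
┃  Public:     [ ]    ┃ ne┃                       
┃                     ┃┐ba┃                       
┃                     ┃│s ┃                       
┃                     ┃│da┃                       
┃                     ┃│es┃                       
┃                     ┃┘ c┃                       
┃                     ┃ach┃                       
┃                     ┃   ┃                       
┃                     ┃   ┃                       


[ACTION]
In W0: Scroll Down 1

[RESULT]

                                                  
                                                  
                                                  
                                                  
┏━━━━━━━━━━━━━━━━━━━━━┓                           
┃ FormWidget          ┃━━━┓                       
┠─────────────────────┨   ┃                       
┃  Priority:   [Crit▼]┃───┨                       
┃  Plan:       ( ) Fre┃log┃                       
┃  Active:     [x]    ┃nts┃                       
┃  Theme:      ( ) Lig┃dat┃                       
┃  Public:     [ ]    ┃   ┃                       
┃                     ┃ ne┃                       
┃                     ┃┐ba┃                       
┃                     ┃│s ┃                       
┃                     ┃│da┃                       
┃                     ┃│es┃                       
┃                     ┃┘ c┃                       
┃                     ┃ach┃                       
┃                     ┃   ┃                       
┃                     ┃   ┃                       


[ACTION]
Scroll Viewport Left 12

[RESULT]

                                                  
                                                  
                                                  
                                                  
 ┏━━━━━━━━━━━━━━━━━━━━━┓                          
 ┃ FormWidget          ┃━━━┓                      
 ┠─────────────────────┨   ┃                      
 ┃  Priority:   [Crit▼]┃───┨                      
 ┃  Plan:       ( ) Fre┃log┃                      
 ┃  Active:     [x]    ┃nts┃                      
 ┃  Theme:      ( ) Lig┃dat┃                      
 ┃  Public:     [ ]    ┃   ┃                      
 ┃                     ┃ ne┃                      
 ┃                     ┃┐ba┃                      
 ┃                     ┃│s ┃                      
 ┃                     ┃│da┃                      
 ┃                     ┃│es┃                      
 ┃                     ┃┘ c┃                      
 ┃                     ┃ach┃                      
 ┃                     ┃   ┃                      
 ┃                     ┃   ┃                      


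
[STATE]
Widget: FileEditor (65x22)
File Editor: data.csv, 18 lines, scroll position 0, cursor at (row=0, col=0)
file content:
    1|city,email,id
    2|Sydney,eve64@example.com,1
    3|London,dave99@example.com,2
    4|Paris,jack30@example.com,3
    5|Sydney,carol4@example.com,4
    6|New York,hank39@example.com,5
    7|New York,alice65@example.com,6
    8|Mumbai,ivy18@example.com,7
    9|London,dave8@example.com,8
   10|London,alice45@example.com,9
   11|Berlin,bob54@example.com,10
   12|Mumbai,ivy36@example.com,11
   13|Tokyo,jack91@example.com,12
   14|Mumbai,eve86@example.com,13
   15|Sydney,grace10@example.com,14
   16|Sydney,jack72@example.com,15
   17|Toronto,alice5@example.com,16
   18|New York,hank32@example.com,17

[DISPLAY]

█ity,email,id                                                   ▲
Sydney,eve64@example.com,1                                      █
London,dave99@example.com,2                                     ░
Paris,jack30@example.com,3                                      ░
Sydney,carol4@example.com,4                                     ░
New York,hank39@example.com,5                                   ░
New York,alice65@example.com,6                                  ░
Mumbai,ivy18@example.com,7                                      ░
London,dave8@example.com,8                                      ░
London,alice45@example.com,9                                    ░
Berlin,bob54@example.com,10                                     ░
Mumbai,ivy36@example.com,11                                     ░
Tokyo,jack91@example.com,12                                     ░
Mumbai,eve86@example.com,13                                     ░
Sydney,grace10@example.com,14                                   ░
Sydney,jack72@example.com,15                                    ░
Toronto,alice5@example.com,16                                   ░
New York,hank32@example.com,17                                  ░
                                                                ░
                                                                ░
                                                                ░
                                                                ▼


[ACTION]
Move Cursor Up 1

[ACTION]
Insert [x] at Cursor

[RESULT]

x█ity,email,id                                                  ▲
Sydney,eve64@example.com,1                                      █
London,dave99@example.com,2                                     ░
Paris,jack30@example.com,3                                      ░
Sydney,carol4@example.com,4                                     ░
New York,hank39@example.com,5                                   ░
New York,alice65@example.com,6                                  ░
Mumbai,ivy18@example.com,7                                      ░
London,dave8@example.com,8                                      ░
London,alice45@example.com,9                                    ░
Berlin,bob54@example.com,10                                     ░
Mumbai,ivy36@example.com,11                                     ░
Tokyo,jack91@example.com,12                                     ░
Mumbai,eve86@example.com,13                                     ░
Sydney,grace10@example.com,14                                   ░
Sydney,jack72@example.com,15                                    ░
Toronto,alice5@example.com,16                                   ░
New York,hank32@example.com,17                                  ░
                                                                ░
                                                                ░
                                                                ░
                                                                ▼


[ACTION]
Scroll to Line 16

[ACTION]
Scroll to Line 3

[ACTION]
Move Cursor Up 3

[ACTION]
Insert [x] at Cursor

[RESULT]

xx█ity,email,id                                                 ▲
Sydney,eve64@example.com,1                                      █
London,dave99@example.com,2                                     ░
Paris,jack30@example.com,3                                      ░
Sydney,carol4@example.com,4                                     ░
New York,hank39@example.com,5                                   ░
New York,alice65@example.com,6                                  ░
Mumbai,ivy18@example.com,7                                      ░
London,dave8@example.com,8                                      ░
London,alice45@example.com,9                                    ░
Berlin,bob54@example.com,10                                     ░
Mumbai,ivy36@example.com,11                                     ░
Tokyo,jack91@example.com,12                                     ░
Mumbai,eve86@example.com,13                                     ░
Sydney,grace10@example.com,14                                   ░
Sydney,jack72@example.com,15                                    ░
Toronto,alice5@example.com,16                                   ░
New York,hank32@example.com,17                                  ░
                                                                ░
                                                                ░
                                                                ░
                                                                ▼


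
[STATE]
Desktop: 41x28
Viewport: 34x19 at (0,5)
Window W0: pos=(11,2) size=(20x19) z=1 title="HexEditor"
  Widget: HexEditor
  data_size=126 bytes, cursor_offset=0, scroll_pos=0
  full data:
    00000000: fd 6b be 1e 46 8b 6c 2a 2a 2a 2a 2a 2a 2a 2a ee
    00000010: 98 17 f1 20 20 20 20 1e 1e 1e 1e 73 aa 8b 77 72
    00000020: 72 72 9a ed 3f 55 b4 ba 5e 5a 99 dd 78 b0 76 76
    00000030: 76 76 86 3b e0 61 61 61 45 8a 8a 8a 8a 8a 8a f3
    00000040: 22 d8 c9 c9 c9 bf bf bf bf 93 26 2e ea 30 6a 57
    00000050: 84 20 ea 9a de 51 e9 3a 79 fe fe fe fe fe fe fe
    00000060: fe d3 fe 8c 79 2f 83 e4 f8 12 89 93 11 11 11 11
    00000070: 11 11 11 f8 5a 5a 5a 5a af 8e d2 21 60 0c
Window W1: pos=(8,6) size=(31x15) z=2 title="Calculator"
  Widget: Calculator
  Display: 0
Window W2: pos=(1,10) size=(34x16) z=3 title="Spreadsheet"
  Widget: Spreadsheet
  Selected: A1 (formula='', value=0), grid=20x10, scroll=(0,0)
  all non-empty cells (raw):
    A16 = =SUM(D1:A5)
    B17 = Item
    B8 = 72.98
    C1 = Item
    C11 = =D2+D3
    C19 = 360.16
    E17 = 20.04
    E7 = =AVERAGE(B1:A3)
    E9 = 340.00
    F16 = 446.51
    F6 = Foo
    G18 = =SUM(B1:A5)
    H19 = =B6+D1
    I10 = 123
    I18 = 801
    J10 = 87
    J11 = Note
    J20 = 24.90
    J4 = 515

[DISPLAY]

           ┃00000000  FD 6b be┃   
        ┏━━━━━━━━━━━━━━━━━━━━━━━━━
        ┃ Calculator              
        ┠─────────────────────────
        ┃                         
 ┏━━━━━━━━━━━━━━━━━━━━━━━━━━━━━━━━
 ┃ Spreadsheet                    
 ┠────────────────────────────────
 ┃A1:                             
 ┃       A       B       C       D
 ┃--------------------------------
 ┃  1      [0]       0Item        
 ┃  2        0       0       0    
 ┃  3        0       0       0    
 ┃  4        0       0       0    
 ┃  5        0       0       0    
 ┃  6        0       0       0    
 ┃  7        0       0       0    
 ┃  8        0   72.98       0    


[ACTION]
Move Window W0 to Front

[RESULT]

           ┃00000000  FD 6b be┃   
        ┏━━┃00000010  98 17 f1┃━━━
        ┃ C┃00000020  72 72 9a┃   
        ┠──┃00000030  76 76 86┃───
        ┃  ┃00000040  22 d8 c9┃   
 ┏━━━━━━━━━┃00000050  84 20 ea┃━━━
 ┃ Spreadsh┃00000060  fe d3 fe┃   
 ┠─────────┃00000070  11 11 11┃───
 ┃A1:      ┃                  ┃   
 ┃       A ┃                  ┃  D
 ┃---------┃                  ┃---
 ┃  1      ┃                  ┃   
 ┃  2      ┃                  ┃   
 ┃  3      ┃                  ┃   
 ┃  4      ┃                  ┃   
 ┃  5      ┗━━━━━━━━━━━━━━━━━━┛   
 ┃  6        0       0       0    
 ┃  7        0       0       0    
 ┃  8        0   72.98       0    


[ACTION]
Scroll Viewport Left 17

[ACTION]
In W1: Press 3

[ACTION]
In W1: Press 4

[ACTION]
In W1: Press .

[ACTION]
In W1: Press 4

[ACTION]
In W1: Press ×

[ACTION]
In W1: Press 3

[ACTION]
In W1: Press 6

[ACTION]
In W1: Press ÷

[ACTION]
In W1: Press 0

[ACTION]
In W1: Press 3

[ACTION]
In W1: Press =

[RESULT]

           ┃00000000  FD 6b be┃   
        ┏━━┃00000010  98 17 f1┃━━━
        ┃ C┃00000020  72 72 9a┃   
        ┠──┃00000030  76 76 86┃───
        ┃  ┃00000040  22 d8 c9┃  4
 ┏━━━━━━━━━┃00000050  84 20 ea┃━━━
 ┃ Spreadsh┃00000060  fe d3 fe┃   
 ┠─────────┃00000070  11 11 11┃───
 ┃A1:      ┃                  ┃   
 ┃       A ┃                  ┃  D
 ┃---------┃                  ┃---
 ┃  1      ┃                  ┃   
 ┃  2      ┃                  ┃   
 ┃  3      ┃                  ┃   
 ┃  4      ┃                  ┃   
 ┃  5      ┗━━━━━━━━━━━━━━━━━━┛   
 ┃  6        0       0       0    
 ┃  7        0       0       0    
 ┃  8        0   72.98       0    


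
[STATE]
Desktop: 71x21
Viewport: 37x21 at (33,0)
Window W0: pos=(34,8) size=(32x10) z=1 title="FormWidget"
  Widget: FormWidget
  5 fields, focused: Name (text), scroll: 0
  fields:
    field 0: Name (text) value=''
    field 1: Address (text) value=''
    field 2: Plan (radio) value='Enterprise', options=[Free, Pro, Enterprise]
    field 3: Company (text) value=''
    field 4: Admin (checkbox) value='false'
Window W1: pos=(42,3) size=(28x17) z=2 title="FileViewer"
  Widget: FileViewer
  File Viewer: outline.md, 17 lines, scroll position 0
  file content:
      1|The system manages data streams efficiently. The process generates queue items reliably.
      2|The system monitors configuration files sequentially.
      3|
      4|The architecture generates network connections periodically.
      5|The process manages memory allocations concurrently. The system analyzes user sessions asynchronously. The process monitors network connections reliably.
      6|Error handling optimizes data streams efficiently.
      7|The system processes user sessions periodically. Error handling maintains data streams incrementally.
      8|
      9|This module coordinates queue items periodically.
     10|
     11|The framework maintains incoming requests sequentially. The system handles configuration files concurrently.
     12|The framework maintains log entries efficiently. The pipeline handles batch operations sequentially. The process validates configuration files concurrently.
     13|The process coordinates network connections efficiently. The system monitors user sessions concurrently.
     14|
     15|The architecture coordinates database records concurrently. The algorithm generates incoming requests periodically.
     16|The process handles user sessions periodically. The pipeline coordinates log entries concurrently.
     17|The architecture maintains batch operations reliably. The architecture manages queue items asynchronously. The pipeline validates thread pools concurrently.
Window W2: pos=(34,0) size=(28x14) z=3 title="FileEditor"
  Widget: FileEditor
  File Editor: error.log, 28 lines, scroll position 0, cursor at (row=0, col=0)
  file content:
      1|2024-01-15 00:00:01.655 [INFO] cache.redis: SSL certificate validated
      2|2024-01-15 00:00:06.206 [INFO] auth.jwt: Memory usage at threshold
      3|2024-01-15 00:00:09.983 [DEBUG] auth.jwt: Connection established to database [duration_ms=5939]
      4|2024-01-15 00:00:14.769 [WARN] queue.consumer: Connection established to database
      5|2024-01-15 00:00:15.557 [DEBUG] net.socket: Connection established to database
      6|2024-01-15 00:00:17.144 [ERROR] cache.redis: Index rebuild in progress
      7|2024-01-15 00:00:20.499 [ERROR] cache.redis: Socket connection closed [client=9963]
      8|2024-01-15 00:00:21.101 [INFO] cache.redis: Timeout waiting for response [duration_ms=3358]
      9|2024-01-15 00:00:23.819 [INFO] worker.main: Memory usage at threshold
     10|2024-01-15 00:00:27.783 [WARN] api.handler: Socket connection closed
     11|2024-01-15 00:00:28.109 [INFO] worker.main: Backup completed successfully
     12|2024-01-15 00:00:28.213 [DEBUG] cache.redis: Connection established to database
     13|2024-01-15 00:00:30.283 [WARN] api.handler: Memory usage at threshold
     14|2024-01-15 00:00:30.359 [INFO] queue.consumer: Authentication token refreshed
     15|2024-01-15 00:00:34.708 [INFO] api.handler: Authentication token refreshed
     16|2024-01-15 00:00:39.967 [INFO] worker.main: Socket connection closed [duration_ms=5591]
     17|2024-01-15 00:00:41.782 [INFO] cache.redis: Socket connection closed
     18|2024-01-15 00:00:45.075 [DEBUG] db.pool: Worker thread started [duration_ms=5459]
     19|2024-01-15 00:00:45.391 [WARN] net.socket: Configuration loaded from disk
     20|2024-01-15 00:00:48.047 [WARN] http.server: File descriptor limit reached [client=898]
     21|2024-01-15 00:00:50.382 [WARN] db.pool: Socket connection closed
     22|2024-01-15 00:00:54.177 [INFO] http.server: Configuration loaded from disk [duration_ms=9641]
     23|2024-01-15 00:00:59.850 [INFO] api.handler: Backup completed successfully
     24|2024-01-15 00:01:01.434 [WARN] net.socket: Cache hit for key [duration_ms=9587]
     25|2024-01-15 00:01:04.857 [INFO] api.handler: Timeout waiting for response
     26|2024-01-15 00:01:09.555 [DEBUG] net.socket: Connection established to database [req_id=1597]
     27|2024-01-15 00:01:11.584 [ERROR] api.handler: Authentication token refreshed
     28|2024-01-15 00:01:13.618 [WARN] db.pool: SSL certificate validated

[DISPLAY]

 ┏━━━━━━━━━━━━━━━━━━━━━━━━━━┓        
 ┃ FileEditor               ┃        
 ┠──────────────────────────┨        
 ┃█024-01-15 00:00:01.655 [▲┃━━━━━━━┓
 ┃2024-01-15 00:00:06.206 [█┃       ┃
 ┃2024-01-15 00:00:09.983 [░┃───────┨
 ┃2024-01-15 00:00:14.769 [░┃data s▲┃
 ┃2024-01-15 00:00:15.557 [░┃ confi█┃
 ┃2024-01-15 00:00:17.144 [░┃      ░┃
 ┃2024-01-15 00:00:20.499 [░┃nerate░┃
 ┃2024-01-15 00:00:21.101 [░┃ memor░┃
 ┃2024-01-15 00:00:23.819 [░┃mizes ░┃
 ┃2024-01-15 00:00:27.783 [▼┃s user░┃
 ┗━━━━━━━━━━━━━━━━━━━━━━━━━━┛      ░┃
 ┃  Compa┃This module coordinates q░┃
 ┃  Admin┃                         ░┃
 ┃       ┃The framework maintains i░┃
 ┗━━━━━━━┃The framework maintains l░┃
         ┃The process coordinates n▼┃
         ┗━━━━━━━━━━━━━━━━━━━━━━━━━━┛
                                     


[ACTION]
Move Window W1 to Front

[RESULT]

 ┏━━━━━━━━━━━━━━━━━━━━━━━━━━┓        
 ┃ FileEditor               ┃        
 ┠──────────────────────────┨        
 ┃█024-01┏━━━━━━━━━━━━━━━━━━━━━━━━━━┓
 ┃2024-01┃ FileViewer               ┃
 ┃2024-01┠──────────────────────────┨
 ┃2024-01┃The system manages data s▲┃
 ┃2024-01┃The system monitors confi█┃
 ┃2024-01┃                         ░┃
 ┃2024-01┃The architecture generate░┃
 ┃2024-01┃The process manages memor░┃
 ┃2024-01┃Error handling optimizes ░┃
 ┃2024-01┃The system processes user░┃
 ┗━━━━━━━┃                         ░┃
 ┃  Compa┃This module coordinates q░┃
 ┃  Admin┃                         ░┃
 ┃       ┃The framework maintains i░┃
 ┗━━━━━━━┃The framework maintains l░┃
         ┃The process coordinates n▼┃
         ┗━━━━━━━━━━━━━━━━━━━━━━━━━━┛
                                     


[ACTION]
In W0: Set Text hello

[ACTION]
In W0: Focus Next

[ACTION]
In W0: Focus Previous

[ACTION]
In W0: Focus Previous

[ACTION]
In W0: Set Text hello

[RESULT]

 ┏━━━━━━━━━━━━━━━━━━━━━━━━━━┓        
 ┃ FileEditor               ┃        
 ┠──────────────────────────┨        
 ┃█024-01┏━━━━━━━━━━━━━━━━━━━━━━━━━━┓
 ┃2024-01┃ FileViewer               ┃
 ┃2024-01┠──────────────────────────┨
 ┃2024-01┃The system manages data s▲┃
 ┃2024-01┃The system monitors confi█┃
 ┃2024-01┃                         ░┃
 ┃2024-01┃The architecture generate░┃
 ┃2024-01┃The process manages memor░┃
 ┃2024-01┃Error handling optimizes ░┃
 ┃2024-01┃The system processes user░┃
 ┗━━━━━━━┃                         ░┃
 ┃  Compa┃This module coordinates q░┃
 ┃> Admin┃                         ░┃
 ┃       ┃The framework maintains i░┃
 ┗━━━━━━━┃The framework maintains l░┃
         ┃The process coordinates n▼┃
         ┗━━━━━━━━━━━━━━━━━━━━━━━━━━┛
                                     
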